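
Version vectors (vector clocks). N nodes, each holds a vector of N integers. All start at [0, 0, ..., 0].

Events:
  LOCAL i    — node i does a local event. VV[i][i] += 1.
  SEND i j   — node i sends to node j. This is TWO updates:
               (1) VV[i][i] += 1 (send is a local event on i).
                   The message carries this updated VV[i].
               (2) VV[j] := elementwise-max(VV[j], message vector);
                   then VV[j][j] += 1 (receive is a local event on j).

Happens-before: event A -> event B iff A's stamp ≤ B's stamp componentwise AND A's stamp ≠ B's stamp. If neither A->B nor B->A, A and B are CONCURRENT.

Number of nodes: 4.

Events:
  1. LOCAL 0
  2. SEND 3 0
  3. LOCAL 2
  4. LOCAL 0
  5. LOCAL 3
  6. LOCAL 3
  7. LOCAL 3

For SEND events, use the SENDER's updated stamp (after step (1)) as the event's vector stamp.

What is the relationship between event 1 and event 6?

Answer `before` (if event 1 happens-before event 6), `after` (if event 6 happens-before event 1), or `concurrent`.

Initial: VV[0]=[0, 0, 0, 0]
Initial: VV[1]=[0, 0, 0, 0]
Initial: VV[2]=[0, 0, 0, 0]
Initial: VV[3]=[0, 0, 0, 0]
Event 1: LOCAL 0: VV[0][0]++ -> VV[0]=[1, 0, 0, 0]
Event 2: SEND 3->0: VV[3][3]++ -> VV[3]=[0, 0, 0, 1], msg_vec=[0, 0, 0, 1]; VV[0]=max(VV[0],msg_vec) then VV[0][0]++ -> VV[0]=[2, 0, 0, 1]
Event 3: LOCAL 2: VV[2][2]++ -> VV[2]=[0, 0, 1, 0]
Event 4: LOCAL 0: VV[0][0]++ -> VV[0]=[3, 0, 0, 1]
Event 5: LOCAL 3: VV[3][3]++ -> VV[3]=[0, 0, 0, 2]
Event 6: LOCAL 3: VV[3][3]++ -> VV[3]=[0, 0, 0, 3]
Event 7: LOCAL 3: VV[3][3]++ -> VV[3]=[0, 0, 0, 4]
Event 1 stamp: [1, 0, 0, 0]
Event 6 stamp: [0, 0, 0, 3]
[1, 0, 0, 0] <= [0, 0, 0, 3]? False
[0, 0, 0, 3] <= [1, 0, 0, 0]? False
Relation: concurrent

Answer: concurrent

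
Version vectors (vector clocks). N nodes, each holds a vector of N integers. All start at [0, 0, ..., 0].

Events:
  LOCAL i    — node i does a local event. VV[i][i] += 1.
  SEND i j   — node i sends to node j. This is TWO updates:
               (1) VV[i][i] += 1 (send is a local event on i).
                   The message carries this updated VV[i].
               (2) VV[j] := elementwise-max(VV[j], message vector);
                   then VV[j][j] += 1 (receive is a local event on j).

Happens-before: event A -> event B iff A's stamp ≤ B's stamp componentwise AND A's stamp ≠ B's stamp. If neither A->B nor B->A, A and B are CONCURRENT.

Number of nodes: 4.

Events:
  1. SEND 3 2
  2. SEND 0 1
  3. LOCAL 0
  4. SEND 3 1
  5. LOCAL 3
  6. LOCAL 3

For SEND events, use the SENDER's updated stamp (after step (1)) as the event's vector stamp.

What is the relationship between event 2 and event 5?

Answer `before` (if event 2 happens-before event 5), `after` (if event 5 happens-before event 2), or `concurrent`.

Answer: concurrent

Derivation:
Initial: VV[0]=[0, 0, 0, 0]
Initial: VV[1]=[0, 0, 0, 0]
Initial: VV[2]=[0, 0, 0, 0]
Initial: VV[3]=[0, 0, 0, 0]
Event 1: SEND 3->2: VV[3][3]++ -> VV[3]=[0, 0, 0, 1], msg_vec=[0, 0, 0, 1]; VV[2]=max(VV[2],msg_vec) then VV[2][2]++ -> VV[2]=[0, 0, 1, 1]
Event 2: SEND 0->1: VV[0][0]++ -> VV[0]=[1, 0, 0, 0], msg_vec=[1, 0, 0, 0]; VV[1]=max(VV[1],msg_vec) then VV[1][1]++ -> VV[1]=[1, 1, 0, 0]
Event 3: LOCAL 0: VV[0][0]++ -> VV[0]=[2, 0, 0, 0]
Event 4: SEND 3->1: VV[3][3]++ -> VV[3]=[0, 0, 0, 2], msg_vec=[0, 0, 0, 2]; VV[1]=max(VV[1],msg_vec) then VV[1][1]++ -> VV[1]=[1, 2, 0, 2]
Event 5: LOCAL 3: VV[3][3]++ -> VV[3]=[0, 0, 0, 3]
Event 6: LOCAL 3: VV[3][3]++ -> VV[3]=[0, 0, 0, 4]
Event 2 stamp: [1, 0, 0, 0]
Event 5 stamp: [0, 0, 0, 3]
[1, 0, 0, 0] <= [0, 0, 0, 3]? False
[0, 0, 0, 3] <= [1, 0, 0, 0]? False
Relation: concurrent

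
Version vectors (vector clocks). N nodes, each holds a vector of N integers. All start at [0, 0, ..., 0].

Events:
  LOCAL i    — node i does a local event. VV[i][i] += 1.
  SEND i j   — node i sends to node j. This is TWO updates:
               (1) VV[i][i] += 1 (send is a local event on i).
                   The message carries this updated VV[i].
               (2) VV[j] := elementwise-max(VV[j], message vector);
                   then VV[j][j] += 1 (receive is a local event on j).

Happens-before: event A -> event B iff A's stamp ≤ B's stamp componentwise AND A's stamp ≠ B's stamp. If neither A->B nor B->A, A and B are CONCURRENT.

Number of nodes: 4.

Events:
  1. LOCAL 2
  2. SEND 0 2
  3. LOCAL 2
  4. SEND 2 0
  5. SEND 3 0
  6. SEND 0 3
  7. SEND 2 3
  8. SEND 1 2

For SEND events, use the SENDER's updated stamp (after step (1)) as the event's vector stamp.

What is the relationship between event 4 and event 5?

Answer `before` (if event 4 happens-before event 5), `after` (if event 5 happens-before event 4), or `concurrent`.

Answer: concurrent

Derivation:
Initial: VV[0]=[0, 0, 0, 0]
Initial: VV[1]=[0, 0, 0, 0]
Initial: VV[2]=[0, 0, 0, 0]
Initial: VV[3]=[0, 0, 0, 0]
Event 1: LOCAL 2: VV[2][2]++ -> VV[2]=[0, 0, 1, 0]
Event 2: SEND 0->2: VV[0][0]++ -> VV[0]=[1, 0, 0, 0], msg_vec=[1, 0, 0, 0]; VV[2]=max(VV[2],msg_vec) then VV[2][2]++ -> VV[2]=[1, 0, 2, 0]
Event 3: LOCAL 2: VV[2][2]++ -> VV[2]=[1, 0, 3, 0]
Event 4: SEND 2->0: VV[2][2]++ -> VV[2]=[1, 0, 4, 0], msg_vec=[1, 0, 4, 0]; VV[0]=max(VV[0],msg_vec) then VV[0][0]++ -> VV[0]=[2, 0, 4, 0]
Event 5: SEND 3->0: VV[3][3]++ -> VV[3]=[0, 0, 0, 1], msg_vec=[0, 0, 0, 1]; VV[0]=max(VV[0],msg_vec) then VV[0][0]++ -> VV[0]=[3, 0, 4, 1]
Event 6: SEND 0->3: VV[0][0]++ -> VV[0]=[4, 0, 4, 1], msg_vec=[4, 0, 4, 1]; VV[3]=max(VV[3],msg_vec) then VV[3][3]++ -> VV[3]=[4, 0, 4, 2]
Event 7: SEND 2->3: VV[2][2]++ -> VV[2]=[1, 0, 5, 0], msg_vec=[1, 0, 5, 0]; VV[3]=max(VV[3],msg_vec) then VV[3][3]++ -> VV[3]=[4, 0, 5, 3]
Event 8: SEND 1->2: VV[1][1]++ -> VV[1]=[0, 1, 0, 0], msg_vec=[0, 1, 0, 0]; VV[2]=max(VV[2],msg_vec) then VV[2][2]++ -> VV[2]=[1, 1, 6, 0]
Event 4 stamp: [1, 0, 4, 0]
Event 5 stamp: [0, 0, 0, 1]
[1, 0, 4, 0] <= [0, 0, 0, 1]? False
[0, 0, 0, 1] <= [1, 0, 4, 0]? False
Relation: concurrent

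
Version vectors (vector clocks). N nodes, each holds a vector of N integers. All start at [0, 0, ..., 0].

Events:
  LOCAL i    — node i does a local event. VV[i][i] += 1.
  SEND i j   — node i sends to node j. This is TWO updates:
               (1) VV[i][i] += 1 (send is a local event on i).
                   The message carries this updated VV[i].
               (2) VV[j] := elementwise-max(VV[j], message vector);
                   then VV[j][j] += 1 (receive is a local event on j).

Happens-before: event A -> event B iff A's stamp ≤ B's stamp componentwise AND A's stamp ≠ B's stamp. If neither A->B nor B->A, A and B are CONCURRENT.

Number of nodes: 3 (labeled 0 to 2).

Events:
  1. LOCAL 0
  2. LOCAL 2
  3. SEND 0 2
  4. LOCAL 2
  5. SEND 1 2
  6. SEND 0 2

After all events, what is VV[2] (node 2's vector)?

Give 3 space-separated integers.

Answer: 3 1 5

Derivation:
Initial: VV[0]=[0, 0, 0]
Initial: VV[1]=[0, 0, 0]
Initial: VV[2]=[0, 0, 0]
Event 1: LOCAL 0: VV[0][0]++ -> VV[0]=[1, 0, 0]
Event 2: LOCAL 2: VV[2][2]++ -> VV[2]=[0, 0, 1]
Event 3: SEND 0->2: VV[0][0]++ -> VV[0]=[2, 0, 0], msg_vec=[2, 0, 0]; VV[2]=max(VV[2],msg_vec) then VV[2][2]++ -> VV[2]=[2, 0, 2]
Event 4: LOCAL 2: VV[2][2]++ -> VV[2]=[2, 0, 3]
Event 5: SEND 1->2: VV[1][1]++ -> VV[1]=[0, 1, 0], msg_vec=[0, 1, 0]; VV[2]=max(VV[2],msg_vec) then VV[2][2]++ -> VV[2]=[2, 1, 4]
Event 6: SEND 0->2: VV[0][0]++ -> VV[0]=[3, 0, 0], msg_vec=[3, 0, 0]; VV[2]=max(VV[2],msg_vec) then VV[2][2]++ -> VV[2]=[3, 1, 5]
Final vectors: VV[0]=[3, 0, 0]; VV[1]=[0, 1, 0]; VV[2]=[3, 1, 5]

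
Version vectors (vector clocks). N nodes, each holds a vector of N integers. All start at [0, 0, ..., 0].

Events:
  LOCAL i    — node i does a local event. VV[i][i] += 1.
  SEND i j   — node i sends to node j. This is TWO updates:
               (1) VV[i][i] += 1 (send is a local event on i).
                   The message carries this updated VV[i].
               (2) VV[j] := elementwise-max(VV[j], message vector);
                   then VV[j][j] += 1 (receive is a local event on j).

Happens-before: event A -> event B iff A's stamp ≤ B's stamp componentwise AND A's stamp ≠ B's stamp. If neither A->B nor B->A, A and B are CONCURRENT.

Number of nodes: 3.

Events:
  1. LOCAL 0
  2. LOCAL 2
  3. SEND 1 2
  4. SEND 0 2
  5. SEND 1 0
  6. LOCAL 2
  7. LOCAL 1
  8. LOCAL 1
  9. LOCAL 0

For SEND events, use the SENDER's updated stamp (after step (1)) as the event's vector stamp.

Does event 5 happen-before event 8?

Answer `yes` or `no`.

Answer: yes

Derivation:
Initial: VV[0]=[0, 0, 0]
Initial: VV[1]=[0, 0, 0]
Initial: VV[2]=[0, 0, 0]
Event 1: LOCAL 0: VV[0][0]++ -> VV[0]=[1, 0, 0]
Event 2: LOCAL 2: VV[2][2]++ -> VV[2]=[0, 0, 1]
Event 3: SEND 1->2: VV[1][1]++ -> VV[1]=[0, 1, 0], msg_vec=[0, 1, 0]; VV[2]=max(VV[2],msg_vec) then VV[2][2]++ -> VV[2]=[0, 1, 2]
Event 4: SEND 0->2: VV[0][0]++ -> VV[0]=[2, 0, 0], msg_vec=[2, 0, 0]; VV[2]=max(VV[2],msg_vec) then VV[2][2]++ -> VV[2]=[2, 1, 3]
Event 5: SEND 1->0: VV[1][1]++ -> VV[1]=[0, 2, 0], msg_vec=[0, 2, 0]; VV[0]=max(VV[0],msg_vec) then VV[0][0]++ -> VV[0]=[3, 2, 0]
Event 6: LOCAL 2: VV[2][2]++ -> VV[2]=[2, 1, 4]
Event 7: LOCAL 1: VV[1][1]++ -> VV[1]=[0, 3, 0]
Event 8: LOCAL 1: VV[1][1]++ -> VV[1]=[0, 4, 0]
Event 9: LOCAL 0: VV[0][0]++ -> VV[0]=[4, 2, 0]
Event 5 stamp: [0, 2, 0]
Event 8 stamp: [0, 4, 0]
[0, 2, 0] <= [0, 4, 0]? True. Equal? False. Happens-before: True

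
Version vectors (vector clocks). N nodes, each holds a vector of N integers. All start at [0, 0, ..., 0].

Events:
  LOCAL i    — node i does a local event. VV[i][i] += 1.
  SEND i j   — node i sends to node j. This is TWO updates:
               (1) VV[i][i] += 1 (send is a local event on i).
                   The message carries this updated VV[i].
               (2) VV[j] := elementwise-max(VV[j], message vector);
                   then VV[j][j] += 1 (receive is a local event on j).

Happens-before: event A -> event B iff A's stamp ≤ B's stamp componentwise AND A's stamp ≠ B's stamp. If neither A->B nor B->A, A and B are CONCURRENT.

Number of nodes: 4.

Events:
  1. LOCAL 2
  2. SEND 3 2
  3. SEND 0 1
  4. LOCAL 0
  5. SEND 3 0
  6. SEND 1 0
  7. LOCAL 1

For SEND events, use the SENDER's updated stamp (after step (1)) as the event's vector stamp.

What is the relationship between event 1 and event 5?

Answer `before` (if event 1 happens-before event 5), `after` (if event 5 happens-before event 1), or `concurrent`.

Answer: concurrent

Derivation:
Initial: VV[0]=[0, 0, 0, 0]
Initial: VV[1]=[0, 0, 0, 0]
Initial: VV[2]=[0, 0, 0, 0]
Initial: VV[3]=[0, 0, 0, 0]
Event 1: LOCAL 2: VV[2][2]++ -> VV[2]=[0, 0, 1, 0]
Event 2: SEND 3->2: VV[3][3]++ -> VV[3]=[0, 0, 0, 1], msg_vec=[0, 0, 0, 1]; VV[2]=max(VV[2],msg_vec) then VV[2][2]++ -> VV[2]=[0, 0, 2, 1]
Event 3: SEND 0->1: VV[0][0]++ -> VV[0]=[1, 0, 0, 0], msg_vec=[1, 0, 0, 0]; VV[1]=max(VV[1],msg_vec) then VV[1][1]++ -> VV[1]=[1, 1, 0, 0]
Event 4: LOCAL 0: VV[0][0]++ -> VV[0]=[2, 0, 0, 0]
Event 5: SEND 3->0: VV[3][3]++ -> VV[3]=[0, 0, 0, 2], msg_vec=[0, 0, 0, 2]; VV[0]=max(VV[0],msg_vec) then VV[0][0]++ -> VV[0]=[3, 0, 0, 2]
Event 6: SEND 1->0: VV[1][1]++ -> VV[1]=[1, 2, 0, 0], msg_vec=[1, 2, 0, 0]; VV[0]=max(VV[0],msg_vec) then VV[0][0]++ -> VV[0]=[4, 2, 0, 2]
Event 7: LOCAL 1: VV[1][1]++ -> VV[1]=[1, 3, 0, 0]
Event 1 stamp: [0, 0, 1, 0]
Event 5 stamp: [0, 0, 0, 2]
[0, 0, 1, 0] <= [0, 0, 0, 2]? False
[0, 0, 0, 2] <= [0, 0, 1, 0]? False
Relation: concurrent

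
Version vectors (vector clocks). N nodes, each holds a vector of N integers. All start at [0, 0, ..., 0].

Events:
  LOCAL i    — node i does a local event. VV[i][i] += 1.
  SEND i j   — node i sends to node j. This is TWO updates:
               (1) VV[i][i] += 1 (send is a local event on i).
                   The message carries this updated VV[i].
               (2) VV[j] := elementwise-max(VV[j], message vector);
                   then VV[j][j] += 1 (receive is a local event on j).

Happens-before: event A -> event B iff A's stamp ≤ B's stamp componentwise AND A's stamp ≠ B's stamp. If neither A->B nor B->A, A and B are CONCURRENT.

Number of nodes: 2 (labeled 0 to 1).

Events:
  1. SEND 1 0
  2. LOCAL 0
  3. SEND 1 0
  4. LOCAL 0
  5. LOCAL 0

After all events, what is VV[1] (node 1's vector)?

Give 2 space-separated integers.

Answer: 0 2

Derivation:
Initial: VV[0]=[0, 0]
Initial: VV[1]=[0, 0]
Event 1: SEND 1->0: VV[1][1]++ -> VV[1]=[0, 1], msg_vec=[0, 1]; VV[0]=max(VV[0],msg_vec) then VV[0][0]++ -> VV[0]=[1, 1]
Event 2: LOCAL 0: VV[0][0]++ -> VV[0]=[2, 1]
Event 3: SEND 1->0: VV[1][1]++ -> VV[1]=[0, 2], msg_vec=[0, 2]; VV[0]=max(VV[0],msg_vec) then VV[0][0]++ -> VV[0]=[3, 2]
Event 4: LOCAL 0: VV[0][0]++ -> VV[0]=[4, 2]
Event 5: LOCAL 0: VV[0][0]++ -> VV[0]=[5, 2]
Final vectors: VV[0]=[5, 2]; VV[1]=[0, 2]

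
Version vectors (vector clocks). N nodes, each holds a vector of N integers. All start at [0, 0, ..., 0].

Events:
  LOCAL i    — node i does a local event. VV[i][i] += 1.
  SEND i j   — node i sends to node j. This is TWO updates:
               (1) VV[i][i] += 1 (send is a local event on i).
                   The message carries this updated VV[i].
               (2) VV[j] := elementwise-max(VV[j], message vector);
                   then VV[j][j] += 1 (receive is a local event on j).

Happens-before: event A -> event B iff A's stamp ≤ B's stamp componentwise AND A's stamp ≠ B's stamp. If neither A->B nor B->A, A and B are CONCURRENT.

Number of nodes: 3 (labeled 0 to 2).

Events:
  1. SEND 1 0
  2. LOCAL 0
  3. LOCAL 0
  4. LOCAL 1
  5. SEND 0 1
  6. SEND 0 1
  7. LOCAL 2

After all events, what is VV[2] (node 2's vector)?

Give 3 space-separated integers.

Answer: 0 0 1

Derivation:
Initial: VV[0]=[0, 0, 0]
Initial: VV[1]=[0, 0, 0]
Initial: VV[2]=[0, 0, 0]
Event 1: SEND 1->0: VV[1][1]++ -> VV[1]=[0, 1, 0], msg_vec=[0, 1, 0]; VV[0]=max(VV[0],msg_vec) then VV[0][0]++ -> VV[0]=[1, 1, 0]
Event 2: LOCAL 0: VV[0][0]++ -> VV[0]=[2, 1, 0]
Event 3: LOCAL 0: VV[0][0]++ -> VV[0]=[3, 1, 0]
Event 4: LOCAL 1: VV[1][1]++ -> VV[1]=[0, 2, 0]
Event 5: SEND 0->1: VV[0][0]++ -> VV[0]=[4, 1, 0], msg_vec=[4, 1, 0]; VV[1]=max(VV[1],msg_vec) then VV[1][1]++ -> VV[1]=[4, 3, 0]
Event 6: SEND 0->1: VV[0][0]++ -> VV[0]=[5, 1, 0], msg_vec=[5, 1, 0]; VV[1]=max(VV[1],msg_vec) then VV[1][1]++ -> VV[1]=[5, 4, 0]
Event 7: LOCAL 2: VV[2][2]++ -> VV[2]=[0, 0, 1]
Final vectors: VV[0]=[5, 1, 0]; VV[1]=[5, 4, 0]; VV[2]=[0, 0, 1]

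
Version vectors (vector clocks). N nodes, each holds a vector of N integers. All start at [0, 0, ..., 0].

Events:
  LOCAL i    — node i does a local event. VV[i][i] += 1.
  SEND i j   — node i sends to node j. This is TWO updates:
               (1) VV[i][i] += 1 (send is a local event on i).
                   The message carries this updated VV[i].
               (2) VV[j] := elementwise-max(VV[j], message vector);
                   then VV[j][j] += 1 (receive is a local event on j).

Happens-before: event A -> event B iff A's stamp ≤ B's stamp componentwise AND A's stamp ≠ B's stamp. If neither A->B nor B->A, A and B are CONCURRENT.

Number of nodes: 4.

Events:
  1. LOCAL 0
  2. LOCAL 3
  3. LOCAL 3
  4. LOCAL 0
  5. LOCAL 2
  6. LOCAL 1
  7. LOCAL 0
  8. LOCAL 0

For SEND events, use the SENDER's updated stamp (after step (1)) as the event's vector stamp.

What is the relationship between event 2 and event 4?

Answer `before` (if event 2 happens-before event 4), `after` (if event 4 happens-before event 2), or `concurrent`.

Initial: VV[0]=[0, 0, 0, 0]
Initial: VV[1]=[0, 0, 0, 0]
Initial: VV[2]=[0, 0, 0, 0]
Initial: VV[3]=[0, 0, 0, 0]
Event 1: LOCAL 0: VV[0][0]++ -> VV[0]=[1, 0, 0, 0]
Event 2: LOCAL 3: VV[3][3]++ -> VV[3]=[0, 0, 0, 1]
Event 3: LOCAL 3: VV[3][3]++ -> VV[3]=[0, 0, 0, 2]
Event 4: LOCAL 0: VV[0][0]++ -> VV[0]=[2, 0, 0, 0]
Event 5: LOCAL 2: VV[2][2]++ -> VV[2]=[0, 0, 1, 0]
Event 6: LOCAL 1: VV[1][1]++ -> VV[1]=[0, 1, 0, 0]
Event 7: LOCAL 0: VV[0][0]++ -> VV[0]=[3, 0, 0, 0]
Event 8: LOCAL 0: VV[0][0]++ -> VV[0]=[4, 0, 0, 0]
Event 2 stamp: [0, 0, 0, 1]
Event 4 stamp: [2, 0, 0, 0]
[0, 0, 0, 1] <= [2, 0, 0, 0]? False
[2, 0, 0, 0] <= [0, 0, 0, 1]? False
Relation: concurrent

Answer: concurrent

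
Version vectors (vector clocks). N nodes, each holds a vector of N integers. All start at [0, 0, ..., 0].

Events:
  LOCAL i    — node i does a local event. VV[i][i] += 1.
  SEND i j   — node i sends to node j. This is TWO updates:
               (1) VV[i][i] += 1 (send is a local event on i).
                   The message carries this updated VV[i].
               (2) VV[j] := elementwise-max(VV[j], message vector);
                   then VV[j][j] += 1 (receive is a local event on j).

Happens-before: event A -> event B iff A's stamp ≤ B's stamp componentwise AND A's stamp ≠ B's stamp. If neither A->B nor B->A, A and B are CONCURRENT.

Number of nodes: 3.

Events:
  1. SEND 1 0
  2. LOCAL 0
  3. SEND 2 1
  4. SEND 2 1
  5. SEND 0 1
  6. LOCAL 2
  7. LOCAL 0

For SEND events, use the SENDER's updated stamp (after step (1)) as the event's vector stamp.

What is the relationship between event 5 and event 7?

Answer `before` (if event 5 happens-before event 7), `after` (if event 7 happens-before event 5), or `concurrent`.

Initial: VV[0]=[0, 0, 0]
Initial: VV[1]=[0, 0, 0]
Initial: VV[2]=[0, 0, 0]
Event 1: SEND 1->0: VV[1][1]++ -> VV[1]=[0, 1, 0], msg_vec=[0, 1, 0]; VV[0]=max(VV[0],msg_vec) then VV[0][0]++ -> VV[0]=[1, 1, 0]
Event 2: LOCAL 0: VV[0][0]++ -> VV[0]=[2, 1, 0]
Event 3: SEND 2->1: VV[2][2]++ -> VV[2]=[0, 0, 1], msg_vec=[0, 0, 1]; VV[1]=max(VV[1],msg_vec) then VV[1][1]++ -> VV[1]=[0, 2, 1]
Event 4: SEND 2->1: VV[2][2]++ -> VV[2]=[0, 0, 2], msg_vec=[0, 0, 2]; VV[1]=max(VV[1],msg_vec) then VV[1][1]++ -> VV[1]=[0, 3, 2]
Event 5: SEND 0->1: VV[0][0]++ -> VV[0]=[3, 1, 0], msg_vec=[3, 1, 0]; VV[1]=max(VV[1],msg_vec) then VV[1][1]++ -> VV[1]=[3, 4, 2]
Event 6: LOCAL 2: VV[2][2]++ -> VV[2]=[0, 0, 3]
Event 7: LOCAL 0: VV[0][0]++ -> VV[0]=[4, 1, 0]
Event 5 stamp: [3, 1, 0]
Event 7 stamp: [4, 1, 0]
[3, 1, 0] <= [4, 1, 0]? True
[4, 1, 0] <= [3, 1, 0]? False
Relation: before

Answer: before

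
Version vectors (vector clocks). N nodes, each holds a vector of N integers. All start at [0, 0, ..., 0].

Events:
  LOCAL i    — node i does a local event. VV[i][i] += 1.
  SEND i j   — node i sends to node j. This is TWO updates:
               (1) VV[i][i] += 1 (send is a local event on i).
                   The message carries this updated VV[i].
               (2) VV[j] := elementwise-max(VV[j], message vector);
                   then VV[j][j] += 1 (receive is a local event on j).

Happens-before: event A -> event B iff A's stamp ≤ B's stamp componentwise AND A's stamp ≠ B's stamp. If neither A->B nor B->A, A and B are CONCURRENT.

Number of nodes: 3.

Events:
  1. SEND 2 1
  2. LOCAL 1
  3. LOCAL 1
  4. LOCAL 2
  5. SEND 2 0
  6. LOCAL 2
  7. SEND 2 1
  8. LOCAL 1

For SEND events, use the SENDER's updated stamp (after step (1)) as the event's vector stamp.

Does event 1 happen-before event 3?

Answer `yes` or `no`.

Answer: yes

Derivation:
Initial: VV[0]=[0, 0, 0]
Initial: VV[1]=[0, 0, 0]
Initial: VV[2]=[0, 0, 0]
Event 1: SEND 2->1: VV[2][2]++ -> VV[2]=[0, 0, 1], msg_vec=[0, 0, 1]; VV[1]=max(VV[1],msg_vec) then VV[1][1]++ -> VV[1]=[0, 1, 1]
Event 2: LOCAL 1: VV[1][1]++ -> VV[1]=[0, 2, 1]
Event 3: LOCAL 1: VV[1][1]++ -> VV[1]=[0, 3, 1]
Event 4: LOCAL 2: VV[2][2]++ -> VV[2]=[0, 0, 2]
Event 5: SEND 2->0: VV[2][2]++ -> VV[2]=[0, 0, 3], msg_vec=[0, 0, 3]; VV[0]=max(VV[0],msg_vec) then VV[0][0]++ -> VV[0]=[1, 0, 3]
Event 6: LOCAL 2: VV[2][2]++ -> VV[2]=[0, 0, 4]
Event 7: SEND 2->1: VV[2][2]++ -> VV[2]=[0, 0, 5], msg_vec=[0, 0, 5]; VV[1]=max(VV[1],msg_vec) then VV[1][1]++ -> VV[1]=[0, 4, 5]
Event 8: LOCAL 1: VV[1][1]++ -> VV[1]=[0, 5, 5]
Event 1 stamp: [0, 0, 1]
Event 3 stamp: [0, 3, 1]
[0, 0, 1] <= [0, 3, 1]? True. Equal? False. Happens-before: True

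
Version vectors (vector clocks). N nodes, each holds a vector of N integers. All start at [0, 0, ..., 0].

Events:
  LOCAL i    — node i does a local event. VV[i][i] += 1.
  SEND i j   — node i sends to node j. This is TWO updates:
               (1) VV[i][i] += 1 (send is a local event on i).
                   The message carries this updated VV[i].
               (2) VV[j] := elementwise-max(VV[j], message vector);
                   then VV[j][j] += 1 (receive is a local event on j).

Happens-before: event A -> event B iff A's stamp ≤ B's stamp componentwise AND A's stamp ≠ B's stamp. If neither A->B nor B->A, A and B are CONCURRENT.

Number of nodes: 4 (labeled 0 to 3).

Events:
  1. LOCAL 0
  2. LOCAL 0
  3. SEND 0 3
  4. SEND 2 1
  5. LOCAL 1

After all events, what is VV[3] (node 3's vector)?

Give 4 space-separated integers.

Initial: VV[0]=[0, 0, 0, 0]
Initial: VV[1]=[0, 0, 0, 0]
Initial: VV[2]=[0, 0, 0, 0]
Initial: VV[3]=[0, 0, 0, 0]
Event 1: LOCAL 0: VV[0][0]++ -> VV[0]=[1, 0, 0, 0]
Event 2: LOCAL 0: VV[0][0]++ -> VV[0]=[2, 0, 0, 0]
Event 3: SEND 0->3: VV[0][0]++ -> VV[0]=[3, 0, 0, 0], msg_vec=[3, 0, 0, 0]; VV[3]=max(VV[3],msg_vec) then VV[3][3]++ -> VV[3]=[3, 0, 0, 1]
Event 4: SEND 2->1: VV[2][2]++ -> VV[2]=[0, 0, 1, 0], msg_vec=[0, 0, 1, 0]; VV[1]=max(VV[1],msg_vec) then VV[1][1]++ -> VV[1]=[0, 1, 1, 0]
Event 5: LOCAL 1: VV[1][1]++ -> VV[1]=[0, 2, 1, 0]
Final vectors: VV[0]=[3, 0, 0, 0]; VV[1]=[0, 2, 1, 0]; VV[2]=[0, 0, 1, 0]; VV[3]=[3, 0, 0, 1]

Answer: 3 0 0 1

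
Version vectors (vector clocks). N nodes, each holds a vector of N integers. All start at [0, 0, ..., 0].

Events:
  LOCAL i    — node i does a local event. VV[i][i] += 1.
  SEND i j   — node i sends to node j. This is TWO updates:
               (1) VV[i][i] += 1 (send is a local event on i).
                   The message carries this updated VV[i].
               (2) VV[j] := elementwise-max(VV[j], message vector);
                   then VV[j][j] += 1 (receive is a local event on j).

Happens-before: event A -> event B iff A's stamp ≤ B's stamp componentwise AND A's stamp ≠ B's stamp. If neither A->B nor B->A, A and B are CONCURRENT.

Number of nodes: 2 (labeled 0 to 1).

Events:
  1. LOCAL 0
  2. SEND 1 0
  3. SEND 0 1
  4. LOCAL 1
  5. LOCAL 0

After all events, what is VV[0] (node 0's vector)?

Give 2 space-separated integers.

Initial: VV[0]=[0, 0]
Initial: VV[1]=[0, 0]
Event 1: LOCAL 0: VV[0][0]++ -> VV[0]=[1, 0]
Event 2: SEND 1->0: VV[1][1]++ -> VV[1]=[0, 1], msg_vec=[0, 1]; VV[0]=max(VV[0],msg_vec) then VV[0][0]++ -> VV[0]=[2, 1]
Event 3: SEND 0->1: VV[0][0]++ -> VV[0]=[3, 1], msg_vec=[3, 1]; VV[1]=max(VV[1],msg_vec) then VV[1][1]++ -> VV[1]=[3, 2]
Event 4: LOCAL 1: VV[1][1]++ -> VV[1]=[3, 3]
Event 5: LOCAL 0: VV[0][0]++ -> VV[0]=[4, 1]
Final vectors: VV[0]=[4, 1]; VV[1]=[3, 3]

Answer: 4 1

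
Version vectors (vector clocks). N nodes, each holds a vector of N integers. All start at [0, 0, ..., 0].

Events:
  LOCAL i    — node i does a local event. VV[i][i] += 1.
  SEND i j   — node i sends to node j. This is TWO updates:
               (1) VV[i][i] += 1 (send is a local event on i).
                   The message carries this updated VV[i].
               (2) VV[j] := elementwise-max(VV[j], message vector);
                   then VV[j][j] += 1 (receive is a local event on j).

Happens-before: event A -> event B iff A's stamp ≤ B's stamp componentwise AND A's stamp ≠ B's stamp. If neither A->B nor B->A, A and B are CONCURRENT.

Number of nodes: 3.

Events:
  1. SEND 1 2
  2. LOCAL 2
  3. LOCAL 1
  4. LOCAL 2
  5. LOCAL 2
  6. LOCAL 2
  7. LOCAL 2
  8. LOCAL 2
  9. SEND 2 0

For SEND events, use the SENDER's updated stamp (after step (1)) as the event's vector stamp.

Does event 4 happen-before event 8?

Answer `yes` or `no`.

Answer: yes

Derivation:
Initial: VV[0]=[0, 0, 0]
Initial: VV[1]=[0, 0, 0]
Initial: VV[2]=[0, 0, 0]
Event 1: SEND 1->2: VV[1][1]++ -> VV[1]=[0, 1, 0], msg_vec=[0, 1, 0]; VV[2]=max(VV[2],msg_vec) then VV[2][2]++ -> VV[2]=[0, 1, 1]
Event 2: LOCAL 2: VV[2][2]++ -> VV[2]=[0, 1, 2]
Event 3: LOCAL 1: VV[1][1]++ -> VV[1]=[0, 2, 0]
Event 4: LOCAL 2: VV[2][2]++ -> VV[2]=[0, 1, 3]
Event 5: LOCAL 2: VV[2][2]++ -> VV[2]=[0, 1, 4]
Event 6: LOCAL 2: VV[2][2]++ -> VV[2]=[0, 1, 5]
Event 7: LOCAL 2: VV[2][2]++ -> VV[2]=[0, 1, 6]
Event 8: LOCAL 2: VV[2][2]++ -> VV[2]=[0, 1, 7]
Event 9: SEND 2->0: VV[2][2]++ -> VV[2]=[0, 1, 8], msg_vec=[0, 1, 8]; VV[0]=max(VV[0],msg_vec) then VV[0][0]++ -> VV[0]=[1, 1, 8]
Event 4 stamp: [0, 1, 3]
Event 8 stamp: [0, 1, 7]
[0, 1, 3] <= [0, 1, 7]? True. Equal? False. Happens-before: True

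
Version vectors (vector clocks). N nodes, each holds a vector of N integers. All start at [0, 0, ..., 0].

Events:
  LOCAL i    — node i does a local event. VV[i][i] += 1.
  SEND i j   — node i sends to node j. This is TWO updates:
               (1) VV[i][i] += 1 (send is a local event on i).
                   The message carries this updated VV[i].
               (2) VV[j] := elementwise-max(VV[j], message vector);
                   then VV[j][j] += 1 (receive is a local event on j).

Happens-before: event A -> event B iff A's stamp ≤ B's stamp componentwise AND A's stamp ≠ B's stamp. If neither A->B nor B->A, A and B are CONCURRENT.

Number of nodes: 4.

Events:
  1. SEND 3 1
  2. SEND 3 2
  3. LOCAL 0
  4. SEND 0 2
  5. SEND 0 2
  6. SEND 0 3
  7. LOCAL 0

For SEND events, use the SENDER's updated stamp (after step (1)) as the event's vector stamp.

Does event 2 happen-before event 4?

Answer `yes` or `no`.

Initial: VV[0]=[0, 0, 0, 0]
Initial: VV[1]=[0, 0, 0, 0]
Initial: VV[2]=[0, 0, 0, 0]
Initial: VV[3]=[0, 0, 0, 0]
Event 1: SEND 3->1: VV[3][3]++ -> VV[3]=[0, 0, 0, 1], msg_vec=[0, 0, 0, 1]; VV[1]=max(VV[1],msg_vec) then VV[1][1]++ -> VV[1]=[0, 1, 0, 1]
Event 2: SEND 3->2: VV[3][3]++ -> VV[3]=[0, 0, 0, 2], msg_vec=[0, 0, 0, 2]; VV[2]=max(VV[2],msg_vec) then VV[2][2]++ -> VV[2]=[0, 0, 1, 2]
Event 3: LOCAL 0: VV[0][0]++ -> VV[0]=[1, 0, 0, 0]
Event 4: SEND 0->2: VV[0][0]++ -> VV[0]=[2, 0, 0, 0], msg_vec=[2, 0, 0, 0]; VV[2]=max(VV[2],msg_vec) then VV[2][2]++ -> VV[2]=[2, 0, 2, 2]
Event 5: SEND 0->2: VV[0][0]++ -> VV[0]=[3, 0, 0, 0], msg_vec=[3, 0, 0, 0]; VV[2]=max(VV[2],msg_vec) then VV[2][2]++ -> VV[2]=[3, 0, 3, 2]
Event 6: SEND 0->3: VV[0][0]++ -> VV[0]=[4, 0, 0, 0], msg_vec=[4, 0, 0, 0]; VV[3]=max(VV[3],msg_vec) then VV[3][3]++ -> VV[3]=[4, 0, 0, 3]
Event 7: LOCAL 0: VV[0][0]++ -> VV[0]=[5, 0, 0, 0]
Event 2 stamp: [0, 0, 0, 2]
Event 4 stamp: [2, 0, 0, 0]
[0, 0, 0, 2] <= [2, 0, 0, 0]? False. Equal? False. Happens-before: False

Answer: no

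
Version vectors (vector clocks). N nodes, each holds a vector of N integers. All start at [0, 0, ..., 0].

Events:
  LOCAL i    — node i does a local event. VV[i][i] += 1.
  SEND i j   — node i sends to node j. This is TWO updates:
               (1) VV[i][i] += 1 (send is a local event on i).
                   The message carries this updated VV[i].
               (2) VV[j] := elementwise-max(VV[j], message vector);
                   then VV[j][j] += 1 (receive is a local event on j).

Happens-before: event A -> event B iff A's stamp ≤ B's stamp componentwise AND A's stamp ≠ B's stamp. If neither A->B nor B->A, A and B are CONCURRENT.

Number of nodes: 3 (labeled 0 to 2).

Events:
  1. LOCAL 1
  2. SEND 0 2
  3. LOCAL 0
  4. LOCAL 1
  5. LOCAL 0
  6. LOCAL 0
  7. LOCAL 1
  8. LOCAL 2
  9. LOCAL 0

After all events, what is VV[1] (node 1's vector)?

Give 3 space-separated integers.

Answer: 0 3 0

Derivation:
Initial: VV[0]=[0, 0, 0]
Initial: VV[1]=[0, 0, 0]
Initial: VV[2]=[0, 0, 0]
Event 1: LOCAL 1: VV[1][1]++ -> VV[1]=[0, 1, 0]
Event 2: SEND 0->2: VV[0][0]++ -> VV[0]=[1, 0, 0], msg_vec=[1, 0, 0]; VV[2]=max(VV[2],msg_vec) then VV[2][2]++ -> VV[2]=[1, 0, 1]
Event 3: LOCAL 0: VV[0][0]++ -> VV[0]=[2, 0, 0]
Event 4: LOCAL 1: VV[1][1]++ -> VV[1]=[0, 2, 0]
Event 5: LOCAL 0: VV[0][0]++ -> VV[0]=[3, 0, 0]
Event 6: LOCAL 0: VV[0][0]++ -> VV[0]=[4, 0, 0]
Event 7: LOCAL 1: VV[1][1]++ -> VV[1]=[0, 3, 0]
Event 8: LOCAL 2: VV[2][2]++ -> VV[2]=[1, 0, 2]
Event 9: LOCAL 0: VV[0][0]++ -> VV[0]=[5, 0, 0]
Final vectors: VV[0]=[5, 0, 0]; VV[1]=[0, 3, 0]; VV[2]=[1, 0, 2]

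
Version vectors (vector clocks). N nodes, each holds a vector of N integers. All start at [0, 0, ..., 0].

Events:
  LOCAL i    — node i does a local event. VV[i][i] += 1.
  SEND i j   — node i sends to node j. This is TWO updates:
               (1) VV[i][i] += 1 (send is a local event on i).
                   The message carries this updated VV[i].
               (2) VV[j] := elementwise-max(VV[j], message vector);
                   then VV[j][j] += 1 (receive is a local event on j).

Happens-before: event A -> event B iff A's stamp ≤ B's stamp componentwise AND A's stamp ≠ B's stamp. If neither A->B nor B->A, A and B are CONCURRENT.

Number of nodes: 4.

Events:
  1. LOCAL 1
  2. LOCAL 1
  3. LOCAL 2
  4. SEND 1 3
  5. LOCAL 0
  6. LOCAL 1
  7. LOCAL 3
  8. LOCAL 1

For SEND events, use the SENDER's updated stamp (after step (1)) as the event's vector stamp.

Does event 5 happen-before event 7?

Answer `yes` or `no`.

Answer: no

Derivation:
Initial: VV[0]=[0, 0, 0, 0]
Initial: VV[1]=[0, 0, 0, 0]
Initial: VV[2]=[0, 0, 0, 0]
Initial: VV[3]=[0, 0, 0, 0]
Event 1: LOCAL 1: VV[1][1]++ -> VV[1]=[0, 1, 0, 0]
Event 2: LOCAL 1: VV[1][1]++ -> VV[1]=[0, 2, 0, 0]
Event 3: LOCAL 2: VV[2][2]++ -> VV[2]=[0, 0, 1, 0]
Event 4: SEND 1->3: VV[1][1]++ -> VV[1]=[0, 3, 0, 0], msg_vec=[0, 3, 0, 0]; VV[3]=max(VV[3],msg_vec) then VV[3][3]++ -> VV[3]=[0, 3, 0, 1]
Event 5: LOCAL 0: VV[0][0]++ -> VV[0]=[1, 0, 0, 0]
Event 6: LOCAL 1: VV[1][1]++ -> VV[1]=[0, 4, 0, 0]
Event 7: LOCAL 3: VV[3][3]++ -> VV[3]=[0, 3, 0, 2]
Event 8: LOCAL 1: VV[1][1]++ -> VV[1]=[0, 5, 0, 0]
Event 5 stamp: [1, 0, 0, 0]
Event 7 stamp: [0, 3, 0, 2]
[1, 0, 0, 0] <= [0, 3, 0, 2]? False. Equal? False. Happens-before: False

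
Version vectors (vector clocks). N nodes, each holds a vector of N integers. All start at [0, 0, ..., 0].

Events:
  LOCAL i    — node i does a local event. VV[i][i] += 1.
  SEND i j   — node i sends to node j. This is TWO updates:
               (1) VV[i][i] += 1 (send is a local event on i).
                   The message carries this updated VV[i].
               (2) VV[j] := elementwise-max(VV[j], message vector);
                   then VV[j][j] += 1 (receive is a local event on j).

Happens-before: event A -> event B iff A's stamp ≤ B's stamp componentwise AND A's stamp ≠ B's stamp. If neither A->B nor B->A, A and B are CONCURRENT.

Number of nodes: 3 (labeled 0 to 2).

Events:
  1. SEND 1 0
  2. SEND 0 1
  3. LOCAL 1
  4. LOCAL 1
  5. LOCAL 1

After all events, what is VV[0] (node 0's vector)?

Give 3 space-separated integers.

Answer: 2 1 0

Derivation:
Initial: VV[0]=[0, 0, 0]
Initial: VV[1]=[0, 0, 0]
Initial: VV[2]=[0, 0, 0]
Event 1: SEND 1->0: VV[1][1]++ -> VV[1]=[0, 1, 0], msg_vec=[0, 1, 0]; VV[0]=max(VV[0],msg_vec) then VV[0][0]++ -> VV[0]=[1, 1, 0]
Event 2: SEND 0->1: VV[0][0]++ -> VV[0]=[2, 1, 0], msg_vec=[2, 1, 0]; VV[1]=max(VV[1],msg_vec) then VV[1][1]++ -> VV[1]=[2, 2, 0]
Event 3: LOCAL 1: VV[1][1]++ -> VV[1]=[2, 3, 0]
Event 4: LOCAL 1: VV[1][1]++ -> VV[1]=[2, 4, 0]
Event 5: LOCAL 1: VV[1][1]++ -> VV[1]=[2, 5, 0]
Final vectors: VV[0]=[2, 1, 0]; VV[1]=[2, 5, 0]; VV[2]=[0, 0, 0]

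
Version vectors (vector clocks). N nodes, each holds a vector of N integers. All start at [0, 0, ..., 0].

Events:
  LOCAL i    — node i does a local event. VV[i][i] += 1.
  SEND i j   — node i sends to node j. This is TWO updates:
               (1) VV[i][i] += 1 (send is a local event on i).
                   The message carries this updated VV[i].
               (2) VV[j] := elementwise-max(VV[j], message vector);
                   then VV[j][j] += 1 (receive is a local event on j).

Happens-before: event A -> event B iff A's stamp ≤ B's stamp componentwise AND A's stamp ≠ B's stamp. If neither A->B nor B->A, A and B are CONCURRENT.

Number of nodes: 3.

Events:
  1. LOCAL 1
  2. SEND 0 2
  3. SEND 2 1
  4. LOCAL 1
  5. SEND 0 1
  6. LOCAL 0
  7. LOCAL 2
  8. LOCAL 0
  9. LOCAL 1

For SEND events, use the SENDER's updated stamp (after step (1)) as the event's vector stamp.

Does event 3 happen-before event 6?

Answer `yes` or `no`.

Answer: no

Derivation:
Initial: VV[0]=[0, 0, 0]
Initial: VV[1]=[0, 0, 0]
Initial: VV[2]=[0, 0, 0]
Event 1: LOCAL 1: VV[1][1]++ -> VV[1]=[0, 1, 0]
Event 2: SEND 0->2: VV[0][0]++ -> VV[0]=[1, 0, 0], msg_vec=[1, 0, 0]; VV[2]=max(VV[2],msg_vec) then VV[2][2]++ -> VV[2]=[1, 0, 1]
Event 3: SEND 2->1: VV[2][2]++ -> VV[2]=[1, 0, 2], msg_vec=[1, 0, 2]; VV[1]=max(VV[1],msg_vec) then VV[1][1]++ -> VV[1]=[1, 2, 2]
Event 4: LOCAL 1: VV[1][1]++ -> VV[1]=[1, 3, 2]
Event 5: SEND 0->1: VV[0][0]++ -> VV[0]=[2, 0, 0], msg_vec=[2, 0, 0]; VV[1]=max(VV[1],msg_vec) then VV[1][1]++ -> VV[1]=[2, 4, 2]
Event 6: LOCAL 0: VV[0][0]++ -> VV[0]=[3, 0, 0]
Event 7: LOCAL 2: VV[2][2]++ -> VV[2]=[1, 0, 3]
Event 8: LOCAL 0: VV[0][0]++ -> VV[0]=[4, 0, 0]
Event 9: LOCAL 1: VV[1][1]++ -> VV[1]=[2, 5, 2]
Event 3 stamp: [1, 0, 2]
Event 6 stamp: [3, 0, 0]
[1, 0, 2] <= [3, 0, 0]? False. Equal? False. Happens-before: False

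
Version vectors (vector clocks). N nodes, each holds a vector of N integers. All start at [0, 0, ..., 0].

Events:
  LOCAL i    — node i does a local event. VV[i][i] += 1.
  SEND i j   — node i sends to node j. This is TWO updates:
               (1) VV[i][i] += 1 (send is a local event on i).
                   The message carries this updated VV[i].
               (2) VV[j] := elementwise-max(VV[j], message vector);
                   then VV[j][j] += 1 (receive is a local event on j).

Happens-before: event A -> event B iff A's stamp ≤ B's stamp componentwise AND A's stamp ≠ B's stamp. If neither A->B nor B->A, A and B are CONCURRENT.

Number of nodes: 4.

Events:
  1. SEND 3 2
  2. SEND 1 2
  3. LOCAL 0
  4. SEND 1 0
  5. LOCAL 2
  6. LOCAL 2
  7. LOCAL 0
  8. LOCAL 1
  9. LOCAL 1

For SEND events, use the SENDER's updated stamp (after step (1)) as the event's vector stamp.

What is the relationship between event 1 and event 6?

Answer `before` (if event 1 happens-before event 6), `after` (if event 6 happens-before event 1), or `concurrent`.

Initial: VV[0]=[0, 0, 0, 0]
Initial: VV[1]=[0, 0, 0, 0]
Initial: VV[2]=[0, 0, 0, 0]
Initial: VV[3]=[0, 0, 0, 0]
Event 1: SEND 3->2: VV[3][3]++ -> VV[3]=[0, 0, 0, 1], msg_vec=[0, 0, 0, 1]; VV[2]=max(VV[2],msg_vec) then VV[2][2]++ -> VV[2]=[0, 0, 1, 1]
Event 2: SEND 1->2: VV[1][1]++ -> VV[1]=[0, 1, 0, 0], msg_vec=[0, 1, 0, 0]; VV[2]=max(VV[2],msg_vec) then VV[2][2]++ -> VV[2]=[0, 1, 2, 1]
Event 3: LOCAL 0: VV[0][0]++ -> VV[0]=[1, 0, 0, 0]
Event 4: SEND 1->0: VV[1][1]++ -> VV[1]=[0, 2, 0, 0], msg_vec=[0, 2, 0, 0]; VV[0]=max(VV[0],msg_vec) then VV[0][0]++ -> VV[0]=[2, 2, 0, 0]
Event 5: LOCAL 2: VV[2][2]++ -> VV[2]=[0, 1, 3, 1]
Event 6: LOCAL 2: VV[2][2]++ -> VV[2]=[0, 1, 4, 1]
Event 7: LOCAL 0: VV[0][0]++ -> VV[0]=[3, 2, 0, 0]
Event 8: LOCAL 1: VV[1][1]++ -> VV[1]=[0, 3, 0, 0]
Event 9: LOCAL 1: VV[1][1]++ -> VV[1]=[0, 4, 0, 0]
Event 1 stamp: [0, 0, 0, 1]
Event 6 stamp: [0, 1, 4, 1]
[0, 0, 0, 1] <= [0, 1, 4, 1]? True
[0, 1, 4, 1] <= [0, 0, 0, 1]? False
Relation: before

Answer: before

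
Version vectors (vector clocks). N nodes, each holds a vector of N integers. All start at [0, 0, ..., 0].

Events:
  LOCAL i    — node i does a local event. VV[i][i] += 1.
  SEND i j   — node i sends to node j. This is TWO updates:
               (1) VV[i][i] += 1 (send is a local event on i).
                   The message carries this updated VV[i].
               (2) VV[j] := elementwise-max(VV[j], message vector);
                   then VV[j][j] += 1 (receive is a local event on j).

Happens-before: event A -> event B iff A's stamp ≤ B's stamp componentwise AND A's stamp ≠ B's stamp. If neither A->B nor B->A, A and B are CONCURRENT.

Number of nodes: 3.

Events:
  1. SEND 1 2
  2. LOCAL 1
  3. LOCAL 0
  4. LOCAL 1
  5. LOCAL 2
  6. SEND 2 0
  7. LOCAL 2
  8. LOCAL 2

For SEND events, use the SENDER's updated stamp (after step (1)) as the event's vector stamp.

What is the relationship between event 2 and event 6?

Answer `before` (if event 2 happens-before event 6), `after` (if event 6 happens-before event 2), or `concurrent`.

Initial: VV[0]=[0, 0, 0]
Initial: VV[1]=[0, 0, 0]
Initial: VV[2]=[0, 0, 0]
Event 1: SEND 1->2: VV[1][1]++ -> VV[1]=[0, 1, 0], msg_vec=[0, 1, 0]; VV[2]=max(VV[2],msg_vec) then VV[2][2]++ -> VV[2]=[0, 1, 1]
Event 2: LOCAL 1: VV[1][1]++ -> VV[1]=[0, 2, 0]
Event 3: LOCAL 0: VV[0][0]++ -> VV[0]=[1, 0, 0]
Event 4: LOCAL 1: VV[1][1]++ -> VV[1]=[0, 3, 0]
Event 5: LOCAL 2: VV[2][2]++ -> VV[2]=[0, 1, 2]
Event 6: SEND 2->0: VV[2][2]++ -> VV[2]=[0, 1, 3], msg_vec=[0, 1, 3]; VV[0]=max(VV[0],msg_vec) then VV[0][0]++ -> VV[0]=[2, 1, 3]
Event 7: LOCAL 2: VV[2][2]++ -> VV[2]=[0, 1, 4]
Event 8: LOCAL 2: VV[2][2]++ -> VV[2]=[0, 1, 5]
Event 2 stamp: [0, 2, 0]
Event 6 stamp: [0, 1, 3]
[0, 2, 0] <= [0, 1, 3]? False
[0, 1, 3] <= [0, 2, 0]? False
Relation: concurrent

Answer: concurrent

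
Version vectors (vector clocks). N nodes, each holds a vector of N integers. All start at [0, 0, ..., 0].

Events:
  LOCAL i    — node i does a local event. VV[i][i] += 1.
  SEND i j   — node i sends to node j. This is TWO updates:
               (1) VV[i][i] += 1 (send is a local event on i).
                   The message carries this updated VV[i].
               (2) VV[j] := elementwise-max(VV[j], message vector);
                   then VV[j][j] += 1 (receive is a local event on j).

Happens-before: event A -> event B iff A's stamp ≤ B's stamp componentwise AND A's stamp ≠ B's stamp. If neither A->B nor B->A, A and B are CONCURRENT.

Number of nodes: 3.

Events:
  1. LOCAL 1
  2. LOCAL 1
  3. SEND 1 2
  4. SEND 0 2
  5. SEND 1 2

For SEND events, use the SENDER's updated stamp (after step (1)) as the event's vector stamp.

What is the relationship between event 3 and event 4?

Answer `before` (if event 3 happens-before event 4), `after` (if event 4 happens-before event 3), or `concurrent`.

Answer: concurrent

Derivation:
Initial: VV[0]=[0, 0, 0]
Initial: VV[1]=[0, 0, 0]
Initial: VV[2]=[0, 0, 0]
Event 1: LOCAL 1: VV[1][1]++ -> VV[1]=[0, 1, 0]
Event 2: LOCAL 1: VV[1][1]++ -> VV[1]=[0, 2, 0]
Event 3: SEND 1->2: VV[1][1]++ -> VV[1]=[0, 3, 0], msg_vec=[0, 3, 0]; VV[2]=max(VV[2],msg_vec) then VV[2][2]++ -> VV[2]=[0, 3, 1]
Event 4: SEND 0->2: VV[0][0]++ -> VV[0]=[1, 0, 0], msg_vec=[1, 0, 0]; VV[2]=max(VV[2],msg_vec) then VV[2][2]++ -> VV[2]=[1, 3, 2]
Event 5: SEND 1->2: VV[1][1]++ -> VV[1]=[0, 4, 0], msg_vec=[0, 4, 0]; VV[2]=max(VV[2],msg_vec) then VV[2][2]++ -> VV[2]=[1, 4, 3]
Event 3 stamp: [0, 3, 0]
Event 4 stamp: [1, 0, 0]
[0, 3, 0] <= [1, 0, 0]? False
[1, 0, 0] <= [0, 3, 0]? False
Relation: concurrent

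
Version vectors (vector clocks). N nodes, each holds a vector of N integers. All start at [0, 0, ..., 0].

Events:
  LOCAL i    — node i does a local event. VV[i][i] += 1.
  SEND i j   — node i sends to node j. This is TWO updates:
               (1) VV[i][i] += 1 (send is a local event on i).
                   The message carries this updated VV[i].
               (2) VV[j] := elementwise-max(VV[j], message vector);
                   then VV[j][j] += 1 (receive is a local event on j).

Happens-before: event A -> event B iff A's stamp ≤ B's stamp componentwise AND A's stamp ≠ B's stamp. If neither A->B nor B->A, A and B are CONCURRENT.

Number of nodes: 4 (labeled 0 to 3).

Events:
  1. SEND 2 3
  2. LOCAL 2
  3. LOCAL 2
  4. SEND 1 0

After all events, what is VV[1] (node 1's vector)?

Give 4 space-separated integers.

Initial: VV[0]=[0, 0, 0, 0]
Initial: VV[1]=[0, 0, 0, 0]
Initial: VV[2]=[0, 0, 0, 0]
Initial: VV[3]=[0, 0, 0, 0]
Event 1: SEND 2->3: VV[2][2]++ -> VV[2]=[0, 0, 1, 0], msg_vec=[0, 0, 1, 0]; VV[3]=max(VV[3],msg_vec) then VV[3][3]++ -> VV[3]=[0, 0, 1, 1]
Event 2: LOCAL 2: VV[2][2]++ -> VV[2]=[0, 0, 2, 0]
Event 3: LOCAL 2: VV[2][2]++ -> VV[2]=[0, 0, 3, 0]
Event 4: SEND 1->0: VV[1][1]++ -> VV[1]=[0, 1, 0, 0], msg_vec=[0, 1, 0, 0]; VV[0]=max(VV[0],msg_vec) then VV[0][0]++ -> VV[0]=[1, 1, 0, 0]
Final vectors: VV[0]=[1, 1, 0, 0]; VV[1]=[0, 1, 0, 0]; VV[2]=[0, 0, 3, 0]; VV[3]=[0, 0, 1, 1]

Answer: 0 1 0 0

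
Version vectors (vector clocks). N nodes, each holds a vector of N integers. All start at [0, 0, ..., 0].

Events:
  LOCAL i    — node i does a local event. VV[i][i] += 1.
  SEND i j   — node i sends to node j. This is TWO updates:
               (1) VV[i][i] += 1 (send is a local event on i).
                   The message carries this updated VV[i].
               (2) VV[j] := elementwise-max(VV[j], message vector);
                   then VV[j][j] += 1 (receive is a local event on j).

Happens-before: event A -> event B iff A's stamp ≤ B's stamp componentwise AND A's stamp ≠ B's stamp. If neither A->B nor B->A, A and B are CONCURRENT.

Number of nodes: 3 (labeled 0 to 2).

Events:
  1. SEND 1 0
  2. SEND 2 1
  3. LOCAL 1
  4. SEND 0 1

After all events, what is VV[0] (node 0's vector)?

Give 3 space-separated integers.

Initial: VV[0]=[0, 0, 0]
Initial: VV[1]=[0, 0, 0]
Initial: VV[2]=[0, 0, 0]
Event 1: SEND 1->0: VV[1][1]++ -> VV[1]=[0, 1, 0], msg_vec=[0, 1, 0]; VV[0]=max(VV[0],msg_vec) then VV[0][0]++ -> VV[0]=[1, 1, 0]
Event 2: SEND 2->1: VV[2][2]++ -> VV[2]=[0, 0, 1], msg_vec=[0, 0, 1]; VV[1]=max(VV[1],msg_vec) then VV[1][1]++ -> VV[1]=[0, 2, 1]
Event 3: LOCAL 1: VV[1][1]++ -> VV[1]=[0, 3, 1]
Event 4: SEND 0->1: VV[0][0]++ -> VV[0]=[2, 1, 0], msg_vec=[2, 1, 0]; VV[1]=max(VV[1],msg_vec) then VV[1][1]++ -> VV[1]=[2, 4, 1]
Final vectors: VV[0]=[2, 1, 0]; VV[1]=[2, 4, 1]; VV[2]=[0, 0, 1]

Answer: 2 1 0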